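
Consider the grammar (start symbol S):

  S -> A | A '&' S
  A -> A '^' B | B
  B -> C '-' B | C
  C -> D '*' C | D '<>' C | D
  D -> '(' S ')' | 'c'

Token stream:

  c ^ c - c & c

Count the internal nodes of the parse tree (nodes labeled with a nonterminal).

17

[S [A [A [B [C [D c]]]] ^ [B [C [D c]] - [B [C [D c]]]]] & [S [A [B [C [D c]]]]]]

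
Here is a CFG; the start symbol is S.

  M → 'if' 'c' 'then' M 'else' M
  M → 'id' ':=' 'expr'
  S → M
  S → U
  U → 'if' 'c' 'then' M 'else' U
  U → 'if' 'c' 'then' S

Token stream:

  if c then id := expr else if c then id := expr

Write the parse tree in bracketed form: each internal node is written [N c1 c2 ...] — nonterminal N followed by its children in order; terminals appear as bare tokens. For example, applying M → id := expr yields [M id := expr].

[S [U if c then [M id := expr] else [U if c then [S [M id := expr]]]]]

S
U
if c then M else U
if c then id := expr else U
if c then id := expr else if c then S
if c then id := expr else if c then M
if c then id := expr else if c then id := expr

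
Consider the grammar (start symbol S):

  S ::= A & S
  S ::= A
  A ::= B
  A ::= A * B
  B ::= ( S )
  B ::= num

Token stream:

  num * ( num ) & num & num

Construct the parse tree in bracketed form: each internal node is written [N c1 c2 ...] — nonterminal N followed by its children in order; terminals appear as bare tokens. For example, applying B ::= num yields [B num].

S
A & S
A * B & S
B * B & S
num * B & S
num * ( S ) & S
num * ( A ) & S
num * ( B ) & S
num * ( num ) & S
num * ( num ) & A & S
num * ( num ) & B & S
num * ( num ) & num & S
num * ( num ) & num & A
num * ( num ) & num & B
num * ( num ) & num & num

[S [A [A [B num]] * [B ( [S [A [B num]]] )]] & [S [A [B num]] & [S [A [B num]]]]]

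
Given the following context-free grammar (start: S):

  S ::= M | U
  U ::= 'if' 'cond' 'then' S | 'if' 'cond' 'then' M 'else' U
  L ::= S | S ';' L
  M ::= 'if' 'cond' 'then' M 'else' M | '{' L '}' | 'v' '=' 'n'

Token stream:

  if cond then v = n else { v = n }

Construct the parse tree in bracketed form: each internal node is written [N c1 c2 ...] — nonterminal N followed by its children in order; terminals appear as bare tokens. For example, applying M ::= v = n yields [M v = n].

[S [M if cond then [M v = n] else [M { [L [S [M v = n]]] }]]]

S
M
if cond then M else M
if cond then v = n else M
if cond then v = n else { L }
if cond then v = n else { S }
if cond then v = n else { M }
if cond then v = n else { v = n }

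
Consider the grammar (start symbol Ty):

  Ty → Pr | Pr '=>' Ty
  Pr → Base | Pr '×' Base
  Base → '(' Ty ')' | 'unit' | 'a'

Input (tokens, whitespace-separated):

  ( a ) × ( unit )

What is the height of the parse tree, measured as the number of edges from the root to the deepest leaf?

[Ty [Pr [Pr [Base ( [Ty [Pr [Base a]]] )]] × [Base ( [Ty [Pr [Base unit]]] )]]]

7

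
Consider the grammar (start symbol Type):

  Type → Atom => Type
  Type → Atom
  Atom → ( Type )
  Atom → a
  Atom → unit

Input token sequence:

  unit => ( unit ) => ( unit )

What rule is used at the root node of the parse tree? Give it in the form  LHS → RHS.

[Type [Atom unit] => [Type [Atom ( [Type [Atom unit]] )] => [Type [Atom ( [Type [Atom unit]] )]]]]

Type → Atom => Type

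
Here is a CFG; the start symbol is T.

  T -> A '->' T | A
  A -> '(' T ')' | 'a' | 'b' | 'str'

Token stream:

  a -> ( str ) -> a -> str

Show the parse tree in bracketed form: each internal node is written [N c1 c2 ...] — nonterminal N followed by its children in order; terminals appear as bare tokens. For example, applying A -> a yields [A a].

T
A -> T
a -> T
a -> A -> T
a -> ( T ) -> T
a -> ( A ) -> T
a -> ( str ) -> T
a -> ( str ) -> A -> T
a -> ( str ) -> a -> T
a -> ( str ) -> a -> A
a -> ( str ) -> a -> str

[T [A a] -> [T [A ( [T [A str]] )] -> [T [A a] -> [T [A str]]]]]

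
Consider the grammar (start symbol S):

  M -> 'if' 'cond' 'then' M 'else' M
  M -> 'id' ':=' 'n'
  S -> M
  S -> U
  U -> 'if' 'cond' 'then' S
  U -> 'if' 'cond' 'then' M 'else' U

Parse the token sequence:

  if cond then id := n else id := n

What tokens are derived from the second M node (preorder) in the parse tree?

id := n

[S [M if cond then [M id := n] else [M id := n]]]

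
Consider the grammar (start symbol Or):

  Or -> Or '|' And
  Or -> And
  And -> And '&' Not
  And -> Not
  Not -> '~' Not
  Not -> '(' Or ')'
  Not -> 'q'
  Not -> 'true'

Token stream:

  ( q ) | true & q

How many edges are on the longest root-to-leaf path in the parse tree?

7

[Or [Or [And [Not ( [Or [And [Not q]]] )]]] | [And [And [Not true]] & [Not q]]]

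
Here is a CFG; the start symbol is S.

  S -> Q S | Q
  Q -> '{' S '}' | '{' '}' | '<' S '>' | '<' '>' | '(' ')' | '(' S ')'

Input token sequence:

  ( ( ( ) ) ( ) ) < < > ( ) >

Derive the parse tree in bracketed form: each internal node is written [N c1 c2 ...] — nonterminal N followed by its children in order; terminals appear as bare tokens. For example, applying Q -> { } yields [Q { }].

[S [Q ( [S [Q ( [S [Q ( )]] )] [S [Q ( )]]] )] [S [Q < [S [Q < >] [S [Q ( )]]] >]]]

S
Q S
( S ) S
( Q S ) S
( ( S ) S ) S
( ( Q ) S ) S
( ( ( ) ) S ) S
( ( ( ) ) Q ) S
( ( ( ) ) ( ) ) S
( ( ( ) ) ( ) ) Q
( ( ( ) ) ( ) ) < S >
( ( ( ) ) ( ) ) < Q S >
( ( ( ) ) ( ) ) < < > S >
( ( ( ) ) ( ) ) < < > Q >
( ( ( ) ) ( ) ) < < > ( ) >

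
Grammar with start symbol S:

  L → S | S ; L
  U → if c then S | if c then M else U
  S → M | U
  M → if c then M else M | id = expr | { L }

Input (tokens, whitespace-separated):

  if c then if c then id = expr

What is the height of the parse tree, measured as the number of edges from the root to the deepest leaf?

6

[S [U if c then [S [U if c then [S [M id = expr]]]]]]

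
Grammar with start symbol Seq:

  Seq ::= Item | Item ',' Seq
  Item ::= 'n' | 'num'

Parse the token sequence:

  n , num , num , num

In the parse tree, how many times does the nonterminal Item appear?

4

[Seq [Item n] , [Seq [Item num] , [Seq [Item num] , [Seq [Item num]]]]]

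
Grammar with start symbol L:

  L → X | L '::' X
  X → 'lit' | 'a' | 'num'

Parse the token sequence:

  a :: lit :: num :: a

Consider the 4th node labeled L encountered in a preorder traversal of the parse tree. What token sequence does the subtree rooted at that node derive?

[L [L [L [L [X a]] :: [X lit]] :: [X num]] :: [X a]]

a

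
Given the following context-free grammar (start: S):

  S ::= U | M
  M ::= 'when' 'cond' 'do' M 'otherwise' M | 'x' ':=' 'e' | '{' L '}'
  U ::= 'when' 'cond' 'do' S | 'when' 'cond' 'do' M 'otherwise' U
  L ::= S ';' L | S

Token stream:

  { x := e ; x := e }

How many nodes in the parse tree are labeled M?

3

[S [M { [L [S [M x := e]] ; [L [S [M x := e]]]] }]]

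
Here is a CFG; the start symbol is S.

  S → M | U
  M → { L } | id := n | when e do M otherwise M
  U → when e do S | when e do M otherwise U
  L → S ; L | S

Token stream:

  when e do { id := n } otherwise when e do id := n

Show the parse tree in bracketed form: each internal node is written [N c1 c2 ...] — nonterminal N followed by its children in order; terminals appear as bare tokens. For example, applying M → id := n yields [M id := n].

[S [U when e do [M { [L [S [M id := n]]] }] otherwise [U when e do [S [M id := n]]]]]

S
U
when e do M otherwise U
when e do { L } otherwise U
when e do { S } otherwise U
when e do { M } otherwise U
when e do { id := n } otherwise U
when e do { id := n } otherwise when e do S
when e do { id := n } otherwise when e do M
when e do { id := n } otherwise when e do id := n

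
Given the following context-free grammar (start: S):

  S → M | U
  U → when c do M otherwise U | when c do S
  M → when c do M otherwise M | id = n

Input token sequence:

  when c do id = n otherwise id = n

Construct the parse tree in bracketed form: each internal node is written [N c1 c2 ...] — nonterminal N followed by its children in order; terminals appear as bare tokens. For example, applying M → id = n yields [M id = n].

S
M
when c do M otherwise M
when c do id = n otherwise M
when c do id = n otherwise id = n

[S [M when c do [M id = n] otherwise [M id = n]]]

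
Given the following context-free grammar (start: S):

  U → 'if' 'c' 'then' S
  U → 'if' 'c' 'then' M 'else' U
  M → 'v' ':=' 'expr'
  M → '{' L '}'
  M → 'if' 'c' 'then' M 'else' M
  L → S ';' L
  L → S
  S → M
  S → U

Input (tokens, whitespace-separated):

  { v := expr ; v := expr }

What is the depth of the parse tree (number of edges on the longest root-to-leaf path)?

[S [M { [L [S [M v := expr]] ; [L [S [M v := expr]]]] }]]

6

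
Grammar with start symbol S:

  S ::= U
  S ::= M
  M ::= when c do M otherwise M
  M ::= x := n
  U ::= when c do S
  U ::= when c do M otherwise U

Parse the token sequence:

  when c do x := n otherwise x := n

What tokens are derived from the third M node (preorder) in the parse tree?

[S [M when c do [M x := n] otherwise [M x := n]]]

x := n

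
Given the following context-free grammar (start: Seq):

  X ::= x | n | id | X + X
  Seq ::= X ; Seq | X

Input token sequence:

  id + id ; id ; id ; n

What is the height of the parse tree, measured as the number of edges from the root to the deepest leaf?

[Seq [X [X id] + [X id]] ; [Seq [X id] ; [Seq [X id] ; [Seq [X n]]]]]

5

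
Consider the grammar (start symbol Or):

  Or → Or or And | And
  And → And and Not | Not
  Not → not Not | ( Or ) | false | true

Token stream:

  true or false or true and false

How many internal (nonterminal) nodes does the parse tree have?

11

[Or [Or [Or [And [Not true]]] or [And [Not false]]] or [And [And [Not true]] and [Not false]]]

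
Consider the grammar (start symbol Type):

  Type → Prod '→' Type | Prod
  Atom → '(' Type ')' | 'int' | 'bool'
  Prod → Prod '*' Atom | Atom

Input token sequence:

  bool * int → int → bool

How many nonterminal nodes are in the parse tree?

11

[Type [Prod [Prod [Atom bool]] * [Atom int]] → [Type [Prod [Atom int]] → [Type [Prod [Atom bool]]]]]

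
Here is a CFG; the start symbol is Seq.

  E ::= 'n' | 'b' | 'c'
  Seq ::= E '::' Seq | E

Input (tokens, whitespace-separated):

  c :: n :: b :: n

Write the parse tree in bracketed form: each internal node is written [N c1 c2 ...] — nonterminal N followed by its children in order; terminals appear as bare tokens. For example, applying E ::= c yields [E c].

[Seq [E c] :: [Seq [E n] :: [Seq [E b] :: [Seq [E n]]]]]

Seq
E :: Seq
c :: Seq
c :: E :: Seq
c :: n :: Seq
c :: n :: E :: Seq
c :: n :: b :: Seq
c :: n :: b :: E
c :: n :: b :: n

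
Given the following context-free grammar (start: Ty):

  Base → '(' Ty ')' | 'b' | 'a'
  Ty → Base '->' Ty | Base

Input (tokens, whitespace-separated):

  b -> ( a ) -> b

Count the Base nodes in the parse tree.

[Ty [Base b] -> [Ty [Base ( [Ty [Base a]] )] -> [Ty [Base b]]]]

4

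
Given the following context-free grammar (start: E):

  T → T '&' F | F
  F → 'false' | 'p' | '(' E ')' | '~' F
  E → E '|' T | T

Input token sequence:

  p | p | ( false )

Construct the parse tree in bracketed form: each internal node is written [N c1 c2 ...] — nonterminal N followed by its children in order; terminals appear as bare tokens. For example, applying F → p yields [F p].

E
E | T
E | T | T
T | T | T
F | T | T
p | T | T
p | F | T
p | p | T
p | p | F
p | p | ( E )
p | p | ( T )
p | p | ( F )
p | p | ( false )

[E [E [E [T [F p]]] | [T [F p]]] | [T [F ( [E [T [F false]]] )]]]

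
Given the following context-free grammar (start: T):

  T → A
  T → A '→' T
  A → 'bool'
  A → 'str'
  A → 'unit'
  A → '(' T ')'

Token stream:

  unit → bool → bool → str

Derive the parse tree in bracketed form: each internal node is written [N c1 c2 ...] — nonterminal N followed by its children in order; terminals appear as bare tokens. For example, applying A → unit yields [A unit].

T
A → T
unit → T
unit → A → T
unit → bool → T
unit → bool → A → T
unit → bool → bool → T
unit → bool → bool → A
unit → bool → bool → str

[T [A unit] → [T [A bool] → [T [A bool] → [T [A str]]]]]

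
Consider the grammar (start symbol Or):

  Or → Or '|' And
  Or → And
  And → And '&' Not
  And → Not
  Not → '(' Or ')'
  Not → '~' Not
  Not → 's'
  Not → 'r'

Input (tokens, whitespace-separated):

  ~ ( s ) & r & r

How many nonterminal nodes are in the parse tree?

11

[Or [And [And [And [Not ~ [Not ( [Or [And [Not s]]] )]]] & [Not r]] & [Not r]]]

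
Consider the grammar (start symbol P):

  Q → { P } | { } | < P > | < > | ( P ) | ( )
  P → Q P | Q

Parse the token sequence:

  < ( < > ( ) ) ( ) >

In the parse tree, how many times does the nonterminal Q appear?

5

[P [Q < [P [Q ( [P [Q < >] [P [Q ( )]]] )] [P [Q ( )]]] >]]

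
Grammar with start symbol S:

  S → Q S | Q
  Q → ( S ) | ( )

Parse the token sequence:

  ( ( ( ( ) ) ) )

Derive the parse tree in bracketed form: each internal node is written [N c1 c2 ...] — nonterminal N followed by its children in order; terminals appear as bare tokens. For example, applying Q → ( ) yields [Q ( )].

[S [Q ( [S [Q ( [S [Q ( [S [Q ( )]] )]] )]] )]]

S
Q
( S )
( Q )
( ( S ) )
( ( Q ) )
( ( ( S ) ) )
( ( ( Q ) ) )
( ( ( ( ) ) ) )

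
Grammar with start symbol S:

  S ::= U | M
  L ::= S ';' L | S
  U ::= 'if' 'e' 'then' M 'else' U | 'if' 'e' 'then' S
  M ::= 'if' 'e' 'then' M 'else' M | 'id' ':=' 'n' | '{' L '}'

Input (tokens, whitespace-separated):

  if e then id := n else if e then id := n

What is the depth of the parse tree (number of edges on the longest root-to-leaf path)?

5

[S [U if e then [M id := n] else [U if e then [S [M id := n]]]]]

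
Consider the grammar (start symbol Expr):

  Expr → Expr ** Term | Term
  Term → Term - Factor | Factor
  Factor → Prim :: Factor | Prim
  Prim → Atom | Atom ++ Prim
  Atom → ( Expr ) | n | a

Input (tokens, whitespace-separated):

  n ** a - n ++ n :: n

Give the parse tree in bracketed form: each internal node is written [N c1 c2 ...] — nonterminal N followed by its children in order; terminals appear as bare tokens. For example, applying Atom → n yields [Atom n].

Expr
Expr ** Term
Term ** Term
Factor ** Term
Prim ** Term
Atom ** Term
n ** Term
n ** Term - Factor
n ** Factor - Factor
n ** Prim - Factor
n ** Atom - Factor
n ** a - Factor
n ** a - Prim :: Factor
n ** a - Atom ++ Prim :: Factor
n ** a - n ++ Prim :: Factor
n ** a - n ++ Atom :: Factor
n ** a - n ++ n :: Factor
n ** a - n ++ n :: Prim
n ** a - n ++ n :: Atom
n ** a - n ++ n :: n

[Expr [Expr [Term [Factor [Prim [Atom n]]]]] ** [Term [Term [Factor [Prim [Atom a]]]] - [Factor [Prim [Atom n] ++ [Prim [Atom n]]] :: [Factor [Prim [Atom n]]]]]]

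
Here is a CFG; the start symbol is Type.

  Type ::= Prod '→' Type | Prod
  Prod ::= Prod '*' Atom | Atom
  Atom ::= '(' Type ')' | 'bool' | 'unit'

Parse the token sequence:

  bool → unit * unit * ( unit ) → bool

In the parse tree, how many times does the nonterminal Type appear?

4

[Type [Prod [Atom bool]] → [Type [Prod [Prod [Prod [Atom unit]] * [Atom unit]] * [Atom ( [Type [Prod [Atom unit]]] )]] → [Type [Prod [Atom bool]]]]]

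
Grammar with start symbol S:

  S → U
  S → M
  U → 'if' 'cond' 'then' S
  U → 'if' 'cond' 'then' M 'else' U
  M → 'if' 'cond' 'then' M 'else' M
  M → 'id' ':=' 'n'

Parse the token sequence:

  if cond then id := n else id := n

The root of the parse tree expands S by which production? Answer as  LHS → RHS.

S → M

[S [M if cond then [M id := n] else [M id := n]]]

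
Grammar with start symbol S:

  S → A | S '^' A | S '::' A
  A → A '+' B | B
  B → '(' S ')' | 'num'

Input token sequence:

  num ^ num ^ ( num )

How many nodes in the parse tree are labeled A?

4

[S [S [S [A [B num]]] ^ [A [B num]]] ^ [A [B ( [S [A [B num]]] )]]]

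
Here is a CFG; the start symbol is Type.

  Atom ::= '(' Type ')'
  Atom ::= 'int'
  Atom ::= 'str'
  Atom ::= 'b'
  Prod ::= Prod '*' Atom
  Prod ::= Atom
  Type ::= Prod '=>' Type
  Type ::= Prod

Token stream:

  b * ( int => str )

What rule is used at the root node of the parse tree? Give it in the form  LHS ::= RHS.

[Type [Prod [Prod [Atom b]] * [Atom ( [Type [Prod [Atom int]] => [Type [Prod [Atom str]]]] )]]]

Type ::= Prod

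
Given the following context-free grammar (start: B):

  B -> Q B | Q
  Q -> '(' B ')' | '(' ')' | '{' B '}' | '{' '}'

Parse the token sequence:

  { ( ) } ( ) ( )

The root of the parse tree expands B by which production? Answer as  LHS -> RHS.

B -> Q B

[B [Q { [B [Q ( )]] }] [B [Q ( )] [B [Q ( )]]]]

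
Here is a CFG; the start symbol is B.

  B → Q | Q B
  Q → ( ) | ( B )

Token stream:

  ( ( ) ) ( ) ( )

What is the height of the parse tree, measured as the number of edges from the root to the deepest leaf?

[B [Q ( [B [Q ( )]] )] [B [Q ( )] [B [Q ( )]]]]

4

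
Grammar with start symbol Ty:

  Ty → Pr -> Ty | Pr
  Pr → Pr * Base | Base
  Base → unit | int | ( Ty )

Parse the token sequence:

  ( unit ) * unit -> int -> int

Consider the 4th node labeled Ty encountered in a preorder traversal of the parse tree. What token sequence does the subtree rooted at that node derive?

int

[Ty [Pr [Pr [Base ( [Ty [Pr [Base unit]]] )]] * [Base unit]] -> [Ty [Pr [Base int]] -> [Ty [Pr [Base int]]]]]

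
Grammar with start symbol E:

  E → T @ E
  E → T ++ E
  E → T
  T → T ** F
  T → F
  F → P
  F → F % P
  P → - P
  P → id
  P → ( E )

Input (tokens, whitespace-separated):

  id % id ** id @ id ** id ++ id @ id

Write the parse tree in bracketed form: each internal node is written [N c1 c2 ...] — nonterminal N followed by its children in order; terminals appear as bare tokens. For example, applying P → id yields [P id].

[E [T [T [F [F [P id]] % [P id]]] ** [F [P id]]] @ [E [T [T [F [P id]]] ** [F [P id]]] ++ [E [T [F [P id]]] @ [E [T [F [P id]]]]]]]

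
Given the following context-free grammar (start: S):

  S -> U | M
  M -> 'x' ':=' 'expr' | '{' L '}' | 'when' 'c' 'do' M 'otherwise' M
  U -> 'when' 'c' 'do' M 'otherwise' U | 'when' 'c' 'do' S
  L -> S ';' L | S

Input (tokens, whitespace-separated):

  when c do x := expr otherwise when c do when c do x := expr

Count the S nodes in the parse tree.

3

[S [U when c do [M x := expr] otherwise [U when c do [S [U when c do [S [M x := expr]]]]]]]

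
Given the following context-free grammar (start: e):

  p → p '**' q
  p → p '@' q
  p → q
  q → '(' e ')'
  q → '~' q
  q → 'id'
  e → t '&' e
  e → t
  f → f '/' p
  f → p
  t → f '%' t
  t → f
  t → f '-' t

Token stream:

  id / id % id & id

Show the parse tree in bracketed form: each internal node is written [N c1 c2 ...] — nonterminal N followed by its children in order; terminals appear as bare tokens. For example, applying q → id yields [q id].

e
t & e
f % t & e
f / p % t & e
p / p % t & e
q / p % t & e
id / p % t & e
id / q % t & e
id / id % t & e
id / id % f & e
id / id % p & e
id / id % q & e
id / id % id & e
id / id % id & t
id / id % id & f
id / id % id & p
id / id % id & q
id / id % id & id

[e [t [f [f [p [q id]]] / [p [q id]]] % [t [f [p [q id]]]]] & [e [t [f [p [q id]]]]]]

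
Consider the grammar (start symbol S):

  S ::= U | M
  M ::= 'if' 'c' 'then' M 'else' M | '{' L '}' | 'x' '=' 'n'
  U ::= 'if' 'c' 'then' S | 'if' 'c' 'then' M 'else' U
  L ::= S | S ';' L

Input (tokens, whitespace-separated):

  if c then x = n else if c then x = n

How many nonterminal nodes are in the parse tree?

[S [U if c then [M x = n] else [U if c then [S [M x = n]]]]]

6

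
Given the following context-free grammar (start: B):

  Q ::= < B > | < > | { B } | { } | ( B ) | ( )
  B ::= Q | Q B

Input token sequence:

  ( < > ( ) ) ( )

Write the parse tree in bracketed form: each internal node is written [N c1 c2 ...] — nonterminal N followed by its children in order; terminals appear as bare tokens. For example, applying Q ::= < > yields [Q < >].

[B [Q ( [B [Q < >] [B [Q ( )]]] )] [B [Q ( )]]]

B
Q B
( B ) B
( Q B ) B
( < > B ) B
( < > Q ) B
( < > ( ) ) B
( < > ( ) ) Q
( < > ( ) ) ( )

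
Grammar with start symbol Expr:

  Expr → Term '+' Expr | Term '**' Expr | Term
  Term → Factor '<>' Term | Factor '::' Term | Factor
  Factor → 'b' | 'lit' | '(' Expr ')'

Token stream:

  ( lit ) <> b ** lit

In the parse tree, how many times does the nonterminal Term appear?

[Expr [Term [Factor ( [Expr [Term [Factor lit]]] )] <> [Term [Factor b]]] ** [Expr [Term [Factor lit]]]]

4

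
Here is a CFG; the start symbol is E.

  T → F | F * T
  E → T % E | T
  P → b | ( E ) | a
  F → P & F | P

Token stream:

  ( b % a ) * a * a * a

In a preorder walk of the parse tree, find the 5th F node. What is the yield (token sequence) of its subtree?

a

[E [T [F [P ( [E [T [F [P b]]] % [E [T [F [P a]]]]] )]] * [T [F [P a]] * [T [F [P a]] * [T [F [P a]]]]]]]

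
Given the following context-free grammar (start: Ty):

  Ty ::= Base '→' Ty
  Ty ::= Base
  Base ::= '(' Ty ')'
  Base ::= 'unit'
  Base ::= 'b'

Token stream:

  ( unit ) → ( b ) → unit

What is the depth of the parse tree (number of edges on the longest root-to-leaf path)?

[Ty [Base ( [Ty [Base unit]] )] → [Ty [Base ( [Ty [Base b]] )] → [Ty [Base unit]]]]

5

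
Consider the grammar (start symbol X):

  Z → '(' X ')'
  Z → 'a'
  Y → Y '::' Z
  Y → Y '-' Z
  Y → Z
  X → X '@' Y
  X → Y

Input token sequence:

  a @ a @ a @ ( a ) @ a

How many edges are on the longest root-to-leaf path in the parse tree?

[X [X [X [X [X [Y [Z a]]] @ [Y [Z a]]] @ [Y [Z a]]] @ [Y [Z ( [X [Y [Z a]]] )]]] @ [Y [Z a]]]

7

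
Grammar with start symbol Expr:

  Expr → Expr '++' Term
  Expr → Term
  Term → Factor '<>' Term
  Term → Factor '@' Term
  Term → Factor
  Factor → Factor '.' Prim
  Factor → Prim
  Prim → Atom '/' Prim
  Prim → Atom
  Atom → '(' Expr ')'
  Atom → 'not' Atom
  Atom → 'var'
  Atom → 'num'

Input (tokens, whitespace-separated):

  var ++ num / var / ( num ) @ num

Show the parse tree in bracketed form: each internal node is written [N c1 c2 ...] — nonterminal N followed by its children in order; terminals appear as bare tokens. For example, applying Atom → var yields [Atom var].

[Expr [Expr [Term [Factor [Prim [Atom var]]]]] ++ [Term [Factor [Prim [Atom num] / [Prim [Atom var] / [Prim [Atom ( [Expr [Term [Factor [Prim [Atom num]]]]] )]]]]] @ [Term [Factor [Prim [Atom num]]]]]]

Expr
Expr ++ Term
Term ++ Term
Factor ++ Term
Prim ++ Term
Atom ++ Term
var ++ Term
var ++ Factor @ Term
var ++ Prim @ Term
var ++ Atom / Prim @ Term
var ++ num / Prim @ Term
var ++ num / Atom / Prim @ Term
var ++ num / var / Prim @ Term
var ++ num / var / Atom @ Term
var ++ num / var / ( Expr ) @ Term
var ++ num / var / ( Term ) @ Term
var ++ num / var / ( Factor ) @ Term
var ++ num / var / ( Prim ) @ Term
var ++ num / var / ( Atom ) @ Term
var ++ num / var / ( num ) @ Term
var ++ num / var / ( num ) @ Factor
var ++ num / var / ( num ) @ Prim
var ++ num / var / ( num ) @ Atom
var ++ num / var / ( num ) @ num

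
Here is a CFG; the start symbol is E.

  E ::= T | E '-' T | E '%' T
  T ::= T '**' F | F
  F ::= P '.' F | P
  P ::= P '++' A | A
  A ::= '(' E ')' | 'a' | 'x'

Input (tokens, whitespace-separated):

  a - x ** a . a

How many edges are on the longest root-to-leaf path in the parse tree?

[E [E [T [F [P [A a]]]]] - [T [T [F [P [A x]]]] ** [F [P [A a]] . [F [P [A a]]]]]]

6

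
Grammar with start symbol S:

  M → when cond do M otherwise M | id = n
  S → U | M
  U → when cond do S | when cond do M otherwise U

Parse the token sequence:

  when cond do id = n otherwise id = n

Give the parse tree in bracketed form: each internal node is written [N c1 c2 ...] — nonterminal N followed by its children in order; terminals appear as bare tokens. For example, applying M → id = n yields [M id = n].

S
M
when cond do M otherwise M
when cond do id = n otherwise M
when cond do id = n otherwise id = n

[S [M when cond do [M id = n] otherwise [M id = n]]]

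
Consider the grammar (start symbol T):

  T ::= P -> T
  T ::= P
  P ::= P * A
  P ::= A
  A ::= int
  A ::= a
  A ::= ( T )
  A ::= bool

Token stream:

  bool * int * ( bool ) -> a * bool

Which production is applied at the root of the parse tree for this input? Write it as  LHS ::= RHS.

T ::= P -> T

[T [P [P [P [A bool]] * [A int]] * [A ( [T [P [A bool]]] )]] -> [T [P [P [A a]] * [A bool]]]]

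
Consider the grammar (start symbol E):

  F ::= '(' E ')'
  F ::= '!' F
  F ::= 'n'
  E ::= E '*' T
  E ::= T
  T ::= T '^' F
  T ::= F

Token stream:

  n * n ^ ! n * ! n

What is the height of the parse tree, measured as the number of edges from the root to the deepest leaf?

5

[E [E [E [T [F n]]] * [T [T [F n]] ^ [F ! [F n]]]] * [T [F ! [F n]]]]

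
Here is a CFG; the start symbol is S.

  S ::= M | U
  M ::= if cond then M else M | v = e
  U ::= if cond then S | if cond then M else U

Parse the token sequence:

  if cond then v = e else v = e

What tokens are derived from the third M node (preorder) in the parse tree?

[S [M if cond then [M v = e] else [M v = e]]]

v = e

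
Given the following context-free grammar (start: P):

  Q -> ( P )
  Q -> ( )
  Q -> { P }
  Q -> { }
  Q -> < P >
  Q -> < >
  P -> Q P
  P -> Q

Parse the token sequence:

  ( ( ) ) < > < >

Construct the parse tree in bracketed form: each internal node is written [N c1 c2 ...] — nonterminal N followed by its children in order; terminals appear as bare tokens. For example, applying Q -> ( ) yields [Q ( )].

[P [Q ( [P [Q ( )]] )] [P [Q < >] [P [Q < >]]]]

P
Q P
( P ) P
( Q ) P
( ( ) ) P
( ( ) ) Q P
( ( ) ) < > P
( ( ) ) < > Q
( ( ) ) < > < >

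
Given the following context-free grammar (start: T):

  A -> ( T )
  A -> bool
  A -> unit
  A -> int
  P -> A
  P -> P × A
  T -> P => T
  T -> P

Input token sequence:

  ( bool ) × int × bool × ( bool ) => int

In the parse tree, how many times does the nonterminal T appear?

4

[T [P [P [P [P [A ( [T [P [A bool]]] )]] × [A int]] × [A bool]] × [A ( [T [P [A bool]]] )]] => [T [P [A int]]]]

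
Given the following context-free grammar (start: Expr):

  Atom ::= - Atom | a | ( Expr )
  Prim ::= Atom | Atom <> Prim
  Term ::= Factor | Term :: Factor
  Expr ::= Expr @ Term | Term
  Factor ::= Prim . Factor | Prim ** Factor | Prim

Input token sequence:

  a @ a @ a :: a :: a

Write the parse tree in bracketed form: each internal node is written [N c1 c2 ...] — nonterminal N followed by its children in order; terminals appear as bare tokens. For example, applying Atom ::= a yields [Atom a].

[Expr [Expr [Expr [Term [Factor [Prim [Atom a]]]]] @ [Term [Factor [Prim [Atom a]]]]] @ [Term [Term [Term [Factor [Prim [Atom a]]]] :: [Factor [Prim [Atom a]]]] :: [Factor [Prim [Atom a]]]]]

Expr
Expr @ Term
Expr @ Term @ Term
Term @ Term @ Term
Factor @ Term @ Term
Prim @ Term @ Term
Atom @ Term @ Term
a @ Term @ Term
a @ Factor @ Term
a @ Prim @ Term
a @ Atom @ Term
a @ a @ Term
a @ a @ Term :: Factor
a @ a @ Term :: Factor :: Factor
a @ a @ Factor :: Factor :: Factor
a @ a @ Prim :: Factor :: Factor
a @ a @ Atom :: Factor :: Factor
a @ a @ a :: Factor :: Factor
a @ a @ a :: Prim :: Factor
a @ a @ a :: Atom :: Factor
a @ a @ a :: a :: Factor
a @ a @ a :: a :: Prim
a @ a @ a :: a :: Atom
a @ a @ a :: a :: a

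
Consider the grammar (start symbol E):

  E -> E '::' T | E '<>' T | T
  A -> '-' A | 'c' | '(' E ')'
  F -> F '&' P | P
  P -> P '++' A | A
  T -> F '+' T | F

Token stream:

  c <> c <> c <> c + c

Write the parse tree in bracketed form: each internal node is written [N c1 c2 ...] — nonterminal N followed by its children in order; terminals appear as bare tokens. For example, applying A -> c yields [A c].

[E [E [E [E [T [F [P [A c]]]]] <> [T [F [P [A c]]]]] <> [T [F [P [A c]]]]] <> [T [F [P [A c]]] + [T [F [P [A c]]]]]]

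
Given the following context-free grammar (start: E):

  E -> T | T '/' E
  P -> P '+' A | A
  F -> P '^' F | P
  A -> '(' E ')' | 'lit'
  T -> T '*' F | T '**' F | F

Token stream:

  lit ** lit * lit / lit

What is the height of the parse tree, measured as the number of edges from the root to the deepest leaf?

7

[E [T [T [T [F [P [A lit]]]] ** [F [P [A lit]]]] * [F [P [A lit]]]] / [E [T [F [P [A lit]]]]]]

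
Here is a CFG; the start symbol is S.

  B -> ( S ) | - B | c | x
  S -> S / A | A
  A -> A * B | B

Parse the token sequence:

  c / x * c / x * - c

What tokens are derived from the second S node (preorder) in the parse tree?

[S [S [S [A [B c]]] / [A [A [B x]] * [B c]]] / [A [A [B x]] * [B - [B c]]]]

c / x * c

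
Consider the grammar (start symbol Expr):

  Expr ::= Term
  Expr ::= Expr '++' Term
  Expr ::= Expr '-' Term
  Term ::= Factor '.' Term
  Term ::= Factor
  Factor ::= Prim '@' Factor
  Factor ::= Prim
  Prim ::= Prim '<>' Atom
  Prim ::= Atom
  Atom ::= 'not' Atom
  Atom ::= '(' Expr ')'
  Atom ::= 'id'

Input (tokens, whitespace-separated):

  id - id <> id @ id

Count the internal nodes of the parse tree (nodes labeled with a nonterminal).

[Expr [Expr [Term [Factor [Prim [Atom id]]]]] - [Term [Factor [Prim [Prim [Atom id]] <> [Atom id]] @ [Factor [Prim [Atom id]]]]]]

15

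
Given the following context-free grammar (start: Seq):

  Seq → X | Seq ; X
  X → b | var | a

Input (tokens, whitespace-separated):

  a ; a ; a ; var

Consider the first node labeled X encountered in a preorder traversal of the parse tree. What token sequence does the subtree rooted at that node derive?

a

[Seq [Seq [Seq [Seq [X a]] ; [X a]] ; [X a]] ; [X var]]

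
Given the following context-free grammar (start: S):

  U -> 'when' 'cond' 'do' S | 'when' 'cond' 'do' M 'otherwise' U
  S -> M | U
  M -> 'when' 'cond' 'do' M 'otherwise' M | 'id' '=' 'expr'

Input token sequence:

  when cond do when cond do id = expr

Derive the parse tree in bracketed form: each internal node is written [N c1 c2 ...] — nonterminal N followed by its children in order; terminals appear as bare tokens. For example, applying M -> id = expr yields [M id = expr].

[S [U when cond do [S [U when cond do [S [M id = expr]]]]]]

S
U
when cond do S
when cond do U
when cond do when cond do S
when cond do when cond do M
when cond do when cond do id = expr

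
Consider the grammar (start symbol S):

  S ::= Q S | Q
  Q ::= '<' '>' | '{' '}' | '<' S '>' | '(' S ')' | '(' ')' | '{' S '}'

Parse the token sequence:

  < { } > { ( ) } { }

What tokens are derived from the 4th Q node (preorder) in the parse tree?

( )

[S [Q < [S [Q { }]] >] [S [Q { [S [Q ( )]] }] [S [Q { }]]]]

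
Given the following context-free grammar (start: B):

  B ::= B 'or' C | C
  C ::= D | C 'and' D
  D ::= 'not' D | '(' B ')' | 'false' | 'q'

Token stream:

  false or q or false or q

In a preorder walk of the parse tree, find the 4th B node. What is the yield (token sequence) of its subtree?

[B [B [B [B [C [D false]]] or [C [D q]]] or [C [D false]]] or [C [D q]]]

false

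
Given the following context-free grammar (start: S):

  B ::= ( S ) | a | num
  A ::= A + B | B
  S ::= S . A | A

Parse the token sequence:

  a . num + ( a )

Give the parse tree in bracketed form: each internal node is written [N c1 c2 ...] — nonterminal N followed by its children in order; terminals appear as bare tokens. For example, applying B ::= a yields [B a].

S
S . A
A . A
B . A
a . A
a . A + B
a . B + B
a . num + B
a . num + ( S )
a . num + ( A )
a . num + ( B )
a . num + ( a )

[S [S [A [B a]]] . [A [A [B num]] + [B ( [S [A [B a]]] )]]]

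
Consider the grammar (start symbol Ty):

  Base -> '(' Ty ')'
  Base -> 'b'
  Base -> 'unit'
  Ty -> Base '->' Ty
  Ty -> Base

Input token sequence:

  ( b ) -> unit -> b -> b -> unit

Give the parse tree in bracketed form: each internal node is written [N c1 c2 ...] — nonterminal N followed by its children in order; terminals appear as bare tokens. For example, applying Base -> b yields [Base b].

Ty
Base -> Ty
( Ty ) -> Ty
( Base ) -> Ty
( b ) -> Ty
( b ) -> Base -> Ty
( b ) -> unit -> Ty
( b ) -> unit -> Base -> Ty
( b ) -> unit -> b -> Ty
( b ) -> unit -> b -> Base -> Ty
( b ) -> unit -> b -> b -> Ty
( b ) -> unit -> b -> b -> Base
( b ) -> unit -> b -> b -> unit

[Ty [Base ( [Ty [Base b]] )] -> [Ty [Base unit] -> [Ty [Base b] -> [Ty [Base b] -> [Ty [Base unit]]]]]]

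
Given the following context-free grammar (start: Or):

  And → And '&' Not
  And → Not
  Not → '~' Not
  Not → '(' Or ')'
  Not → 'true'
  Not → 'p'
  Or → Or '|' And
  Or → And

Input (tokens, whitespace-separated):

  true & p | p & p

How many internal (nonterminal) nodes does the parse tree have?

10

[Or [Or [And [And [Not true]] & [Not p]]] | [And [And [Not p]] & [Not p]]]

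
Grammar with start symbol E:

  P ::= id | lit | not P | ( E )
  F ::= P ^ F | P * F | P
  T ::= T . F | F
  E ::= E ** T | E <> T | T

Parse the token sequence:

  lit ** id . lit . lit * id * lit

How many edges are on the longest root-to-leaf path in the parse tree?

6

[E [E [T [F [P lit]]]] ** [T [T [T [F [P id]]] . [F [P lit]]] . [F [P lit] * [F [P id] * [F [P lit]]]]]]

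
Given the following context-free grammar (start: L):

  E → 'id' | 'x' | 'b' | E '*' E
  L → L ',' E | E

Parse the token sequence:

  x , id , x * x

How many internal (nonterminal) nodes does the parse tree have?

8

[L [L [L [E x]] , [E id]] , [E [E x] * [E x]]]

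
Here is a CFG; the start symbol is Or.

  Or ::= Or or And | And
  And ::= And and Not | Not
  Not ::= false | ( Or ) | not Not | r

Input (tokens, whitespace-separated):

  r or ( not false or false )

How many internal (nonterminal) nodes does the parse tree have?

[Or [Or [And [Not r]]] or [And [Not ( [Or [Or [And [Not not [Not false]]]] or [And [Not false]]] )]]]

13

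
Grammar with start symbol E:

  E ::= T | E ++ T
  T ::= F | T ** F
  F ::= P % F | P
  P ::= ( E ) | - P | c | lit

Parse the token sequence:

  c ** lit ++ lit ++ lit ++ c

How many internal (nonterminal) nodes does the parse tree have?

[E [E [E [E [T [T [F [P c]]] ** [F [P lit]]]] ++ [T [F [P lit]]]] ++ [T [F [P lit]]]] ++ [T [F [P c]]]]

19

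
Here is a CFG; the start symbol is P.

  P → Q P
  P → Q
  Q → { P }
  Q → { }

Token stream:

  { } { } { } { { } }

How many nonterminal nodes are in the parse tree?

[P [Q { }] [P [Q { }] [P [Q { }] [P [Q { [P [Q { }]] }]]]]]

10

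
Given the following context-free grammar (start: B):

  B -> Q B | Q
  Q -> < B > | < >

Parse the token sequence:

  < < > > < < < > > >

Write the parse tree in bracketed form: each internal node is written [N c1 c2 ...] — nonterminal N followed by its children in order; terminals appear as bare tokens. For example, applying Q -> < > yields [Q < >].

[B [Q < [B [Q < >]] >] [B [Q < [B [Q < [B [Q < >]] >]] >]]]

B
Q B
< B > B
< Q > B
< < > > B
< < > > Q
< < > > < B >
< < > > < Q >
< < > > < < B > >
< < > > < < Q > >
< < > > < < < > > >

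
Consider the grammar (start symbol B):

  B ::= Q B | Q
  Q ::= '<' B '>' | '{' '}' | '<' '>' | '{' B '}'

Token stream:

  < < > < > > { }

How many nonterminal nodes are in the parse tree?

8

[B [Q < [B [Q < >] [B [Q < >]]] >] [B [Q { }]]]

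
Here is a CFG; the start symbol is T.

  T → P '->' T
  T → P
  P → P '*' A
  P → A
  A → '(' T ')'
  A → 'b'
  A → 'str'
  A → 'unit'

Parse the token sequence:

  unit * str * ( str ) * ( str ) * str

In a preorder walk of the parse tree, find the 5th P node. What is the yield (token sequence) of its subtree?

[T [P [P [P [P [P [A unit]] * [A str]] * [A ( [T [P [A str]]] )]] * [A ( [T [P [A str]]] )]] * [A str]]]

unit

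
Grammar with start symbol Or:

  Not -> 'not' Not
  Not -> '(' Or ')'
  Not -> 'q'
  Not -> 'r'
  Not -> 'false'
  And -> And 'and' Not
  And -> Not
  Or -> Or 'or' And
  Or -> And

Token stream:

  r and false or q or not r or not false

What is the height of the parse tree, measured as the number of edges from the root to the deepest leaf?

7

[Or [Or [Or [Or [And [And [Not r]] and [Not false]]] or [And [Not q]]] or [And [Not not [Not r]]]] or [And [Not not [Not false]]]]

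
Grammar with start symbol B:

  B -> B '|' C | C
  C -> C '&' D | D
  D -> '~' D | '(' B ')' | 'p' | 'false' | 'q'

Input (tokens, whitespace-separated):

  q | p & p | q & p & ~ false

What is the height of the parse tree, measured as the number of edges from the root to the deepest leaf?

5

[B [B [B [C [D q]]] | [C [C [D p]] & [D p]]] | [C [C [C [D q]] & [D p]] & [D ~ [D false]]]]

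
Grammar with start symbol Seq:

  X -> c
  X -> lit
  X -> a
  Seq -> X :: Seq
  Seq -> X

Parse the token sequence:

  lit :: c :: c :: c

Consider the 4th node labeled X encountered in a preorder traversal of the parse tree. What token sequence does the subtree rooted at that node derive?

c

[Seq [X lit] :: [Seq [X c] :: [Seq [X c] :: [Seq [X c]]]]]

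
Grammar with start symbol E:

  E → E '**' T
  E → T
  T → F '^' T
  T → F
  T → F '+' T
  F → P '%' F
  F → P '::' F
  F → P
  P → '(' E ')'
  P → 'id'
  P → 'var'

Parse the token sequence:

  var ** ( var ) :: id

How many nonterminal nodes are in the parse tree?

14

[E [E [T [F [P var]]]] ** [T [F [P ( [E [T [F [P var]]]] )] :: [F [P id]]]]]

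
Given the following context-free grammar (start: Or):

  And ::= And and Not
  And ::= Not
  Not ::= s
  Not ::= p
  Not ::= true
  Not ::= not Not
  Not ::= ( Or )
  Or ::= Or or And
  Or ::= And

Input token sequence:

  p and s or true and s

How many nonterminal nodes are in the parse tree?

10

[Or [Or [And [And [Not p]] and [Not s]]] or [And [And [Not true]] and [Not s]]]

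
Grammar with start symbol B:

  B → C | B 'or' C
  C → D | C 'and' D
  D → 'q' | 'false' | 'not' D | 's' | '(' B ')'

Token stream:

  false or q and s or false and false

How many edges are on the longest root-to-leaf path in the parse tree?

5

[B [B [B [C [D false]]] or [C [C [D q]] and [D s]]] or [C [C [D false]] and [D false]]]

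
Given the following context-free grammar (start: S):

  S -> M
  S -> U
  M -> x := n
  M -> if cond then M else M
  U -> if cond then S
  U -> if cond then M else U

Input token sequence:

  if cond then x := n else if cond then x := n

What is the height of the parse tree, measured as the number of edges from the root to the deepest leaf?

5

[S [U if cond then [M x := n] else [U if cond then [S [M x := n]]]]]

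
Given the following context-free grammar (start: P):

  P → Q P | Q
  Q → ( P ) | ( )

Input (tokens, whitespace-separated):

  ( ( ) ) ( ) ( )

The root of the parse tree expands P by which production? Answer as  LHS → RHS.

[P [Q ( [P [Q ( )]] )] [P [Q ( )] [P [Q ( )]]]]

P → Q P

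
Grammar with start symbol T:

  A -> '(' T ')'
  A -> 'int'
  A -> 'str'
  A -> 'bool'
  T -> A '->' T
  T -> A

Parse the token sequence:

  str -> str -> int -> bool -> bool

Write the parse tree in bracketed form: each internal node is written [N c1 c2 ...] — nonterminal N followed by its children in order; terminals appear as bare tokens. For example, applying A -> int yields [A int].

T
A -> T
str -> T
str -> A -> T
str -> str -> T
str -> str -> A -> T
str -> str -> int -> T
str -> str -> int -> A -> T
str -> str -> int -> bool -> T
str -> str -> int -> bool -> A
str -> str -> int -> bool -> bool

[T [A str] -> [T [A str] -> [T [A int] -> [T [A bool] -> [T [A bool]]]]]]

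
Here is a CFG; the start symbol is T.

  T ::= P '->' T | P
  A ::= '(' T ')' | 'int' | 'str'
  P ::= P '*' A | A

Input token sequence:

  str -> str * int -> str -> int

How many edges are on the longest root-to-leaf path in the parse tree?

[T [P [A str]] -> [T [P [P [A str]] * [A int]] -> [T [P [A str]] -> [T [P [A int]]]]]]

6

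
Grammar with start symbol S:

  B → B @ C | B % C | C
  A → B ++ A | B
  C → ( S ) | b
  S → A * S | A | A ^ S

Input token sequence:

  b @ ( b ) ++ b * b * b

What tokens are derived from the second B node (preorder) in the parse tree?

[S [A [B [B [C b]] @ [C ( [S [A [B [C b]]]] )]] ++ [A [B [C b]]]] * [S [A [B [C b]]] * [S [A [B [C b]]]]]]

b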